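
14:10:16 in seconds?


51016 seconds

Hours: 14 × 3600 = 50400
Minutes: 10 × 60 = 600
Seconds: 16
Total = 50400 + 600 + 16 = 51016


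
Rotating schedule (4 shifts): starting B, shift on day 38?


Shifts: A, B, C, D
Start: B (index 1)
Day 38: (1 + 38 - 1) mod 4
= 38 mod 4
= 2
Index 2 → shift C

Shift C


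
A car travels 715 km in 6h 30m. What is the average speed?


110.0 km/h

Distance: 715 km
Time: 6h 30m = 390 min = 390/60 = 13/2 hours
Speed = 715 ÷ (13/2) = 715 × 2 / 13 = 1430/13 = 110.0 km/h


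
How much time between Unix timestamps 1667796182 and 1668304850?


Difference = 1668304850 - 1667796182 = 508668 seconds
In hours: 508668 / 3600 ≈ 141.3
In days: 508668 / 86400 ≈ 5.89

508668 seconds (141.3 hours / 5.89 days)


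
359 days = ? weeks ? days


Weeks: 359 ÷ 7 = 51 remainder 2

51 weeks 2 days


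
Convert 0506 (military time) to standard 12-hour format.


5:06 AM

Hour: 5
5 < 12 → AM


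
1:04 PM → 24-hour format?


Input: 1:04 PM
PM: 1 + 12 = 13

13:04


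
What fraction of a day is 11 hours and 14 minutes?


Total minutes: 11×60 + 14 = 674
Day = 24×60 = 1440 minutes
Fraction = 674/1440 ≈ 0.4681
As a percentage: 674/1440 × 100 ≈ 46.81%

0.4681 (46.81%)


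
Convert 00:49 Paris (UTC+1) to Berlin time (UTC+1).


Time difference = UTC+1 - UTC+1 = +0 hours
New hour = (0 + 0) mod 24
= 0 mod 24 = 0
Minutes unchanged → 00:49

00:49


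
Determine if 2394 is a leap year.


Rules: divisible by 4 AND (not by 100 OR by 400)
2394 ÷ 4 = 598 remainder 2 → not divisible by 4
Not divisible by 4 → not a leap year

No


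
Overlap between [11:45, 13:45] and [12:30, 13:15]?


Meeting A: 705-825 (in minutes from midnight)
Meeting B: 750-795
Overlap start = max(705, 750) = 750
Overlap end = min(825, 795) = 795
Overlap = max(0, 795 - 750) = 45 min

45 minutes


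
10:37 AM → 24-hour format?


Input: 10:37 AM
AM hour stays: 10

10:37


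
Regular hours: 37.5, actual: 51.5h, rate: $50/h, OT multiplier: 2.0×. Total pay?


Regular: 37.5h × $50 = $1875.00
Overtime: 51.5 - 37.5 = 14.0h
OT pay: 14.0h × $50 × 2.0 = $1400.00
Total = $1875.00 + $1400.00 = $3275.00

$3275.00


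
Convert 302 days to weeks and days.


Weeks: 302 ÷ 7 = 43 remainder 1

43 weeks 1 days


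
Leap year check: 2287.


Rules: divisible by 4 AND (not by 100 OR by 400)
2287 ÷ 4 = 571 remainder 3 → not divisible by 4
Not divisible by 4 → not a leap year

No


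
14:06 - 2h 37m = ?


Start: 846 minutes from midnight
Subtract: 157 minutes
Remaining: 846 - 157 = 689
Hours: 11, Minutes: 29

11:29


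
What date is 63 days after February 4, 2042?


Start: February 4, 2042
Add 63 days
February 4 → March 1: 28 - 4 + 1 = 25 days (63 - 25 = 38 left)
March 1 → April 1: 31 - 1 + 1 = 31 days (38 - 31 = 7 left)
April 1 + 7 = April 8, 2042

April 8, 2042


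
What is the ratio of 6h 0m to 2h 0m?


Duration 1: 360 minutes
Duration 2: 120 minutes
Ratio = 360:120
GCD = 120
Simplified = 3:1
As a decimal: 3/1 = 3.00

3:1 (3.00)


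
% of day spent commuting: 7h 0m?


Time: 420 minutes
Day: 1440 minutes
Percentage = (420/1440) × 100 ≈ 29.2%

29.2%


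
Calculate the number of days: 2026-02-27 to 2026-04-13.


45 days

From February 27, 2026 to April 13, 2026
Rest of February 2026: 28 - 27 = 1
Full months: March 31
Days into April 2026: 13
Total = 1 + 31 + 13 = 45 days


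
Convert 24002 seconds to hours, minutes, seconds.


6h 40m 2s

Hours: 24002 ÷ 3600 = 6 remainder 2402
Minutes: 2402 ÷ 60 = 40 remainder 2
Seconds: 2


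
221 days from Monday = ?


Friday

Start: Monday (index 0)
(0 + 221) mod 7
= 221 mod 7
= 4
Index 4 → Friday


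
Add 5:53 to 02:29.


Start: 149 minutes from midnight
Add: 353 minutes
Total: 502 minutes
Hours: 502 ÷ 60 = 8 remainder 22

08:22


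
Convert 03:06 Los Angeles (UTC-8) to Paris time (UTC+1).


12:06

Time difference = UTC+1 - UTC-8 = +9 hours
New hour = (3 + 9) mod 24
= 12 mod 24 = 12
Minutes unchanged → 12:06


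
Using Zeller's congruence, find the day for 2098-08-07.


Zeller's congruence:
q=7, m=8, k=98, j=20
h = (7 + ⌊13×9/5⌋ + 98 + ⌊98/4⌋ + ⌊20/4⌋ - 2×20) mod 7
= (7 + 23 + 98 + 24 + 5 - 40) mod 7
= 117 mod 7 = 5
h=5 → Thursday

Thursday


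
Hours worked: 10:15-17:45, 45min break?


6h 45m (405 minutes)

Total time = (17×60+45) - (10×60+15)
= 1065 - 615 = 450 min
Minus break: 450 - 45 = 405 min
= 6h 45m


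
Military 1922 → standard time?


7:22 PM

Hour: 19
19 - 12 = 7 → PM


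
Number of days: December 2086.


31 days

Month: December (month 12)
December has 31 days


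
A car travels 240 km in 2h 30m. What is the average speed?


96.0 km/h

Distance: 240 km
Time: 2h 30m = 150 min = 150/60 = 5/2 hours
Speed = 240 ÷ (5/2) = 240 × 2 / 5 = 480/5 = 96.0 km/h


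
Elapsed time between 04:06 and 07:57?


3h 51m

End time in minutes: 7×60 + 57 = 477
Start time in minutes: 4×60 + 6 = 246
Difference = 477 - 246 = 231 minutes
= 3 hours 51 minutes


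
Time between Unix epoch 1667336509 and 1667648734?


Difference = 1667648734 - 1667336509 = 312225 seconds
In hours: 312225 / 3600 ≈ 86.7
In days: 312225 / 86400 ≈ 3.61

312225 seconds (86.7 hours / 3.61 days)


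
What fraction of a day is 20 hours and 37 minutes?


0.8590 (85.90%)

Total minutes: 20×60 + 37 = 1237
Day = 24×60 = 1440 minutes
Fraction = 1237/1440 ≈ 0.8590
As a percentage: 1237/1440 × 100 ≈ 85.90%


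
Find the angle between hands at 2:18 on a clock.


Hour hand = 2×30 + 18×0.5 = 69.0°
Minute hand = 18×6 = 108°
Difference = |69.0 - 108| = 39.0°

39.0°


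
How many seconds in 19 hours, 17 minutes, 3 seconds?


Hours: 19 × 3600 = 68400
Minutes: 17 × 60 = 1020
Seconds: 3
Total = 68400 + 1020 + 3 = 69423

69423 seconds


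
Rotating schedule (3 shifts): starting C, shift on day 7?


Shift C

Shifts: A, B, C
Start: C (index 2)
Day 7: (2 + 7 - 1) mod 3
= 8 mod 3
= 2
Index 2 → shift C


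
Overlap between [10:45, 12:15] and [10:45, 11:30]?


Meeting A: 645-735 (in minutes from midnight)
Meeting B: 645-690
Overlap start = max(645, 645) = 645
Overlap end = min(735, 690) = 690
Overlap = max(0, 690 - 645) = 45 min

45 minutes


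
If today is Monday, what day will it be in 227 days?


Start: Monday (index 0)
(0 + 227) mod 7
= 227 mod 7
= 3
Index 3 → Thursday

Thursday


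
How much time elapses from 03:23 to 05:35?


2h 12m

End time in minutes: 5×60 + 35 = 335
Start time in minutes: 3×60 + 23 = 203
Difference = 335 - 203 = 132 minutes
= 2 hours 12 minutes


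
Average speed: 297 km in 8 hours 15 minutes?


36.0 km/h

Distance: 297 km
Time: 8h 15m = 495 min = 495/60 = 33/4 hours
Speed = 297 ÷ (33/4) = 297 × 4 / 33 = 1188/33 = 36.0 km/h


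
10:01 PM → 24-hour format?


22:01

Input: 10:01 PM
PM: 10 + 12 = 22


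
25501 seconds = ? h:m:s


7h 5m 1s

Hours: 25501 ÷ 3600 = 7 remainder 301
Minutes: 301 ÷ 60 = 5 remainder 1
Seconds: 1


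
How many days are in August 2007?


Month: August (month 8)
August has 31 days

31 days


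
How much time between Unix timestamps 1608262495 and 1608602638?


Difference = 1608602638 - 1608262495 = 340143 seconds
In hours: 340143 / 3600 ≈ 94.5
In days: 340143 / 86400 ≈ 3.94

340143 seconds (94.5 hours / 3.94 days)


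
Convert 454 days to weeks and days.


64 weeks 6 days

Weeks: 454 ÷ 7 = 64 remainder 6


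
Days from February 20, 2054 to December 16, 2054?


299 days

From February 20, 2054 to December 16, 2054
Rest of February 2054: 28 - 20 = 8
Full months: March 31, April 30, May 31, June 30, July 31, August 31, September 30, October 31, November 30
Days into December 2054: 16
Total = 8 + 31 + 30 + 31 + 30 + 31 + 31 + 30 + 31 + 30 + 16 = 299 days


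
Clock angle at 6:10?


125.0°

Hour hand = 6×30 + 10×0.5 = 185.0°
Minute hand = 10×6 = 60°
Difference = |185.0 - 60| = 125.0°


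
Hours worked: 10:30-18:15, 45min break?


Total time = (18×60+15) - (10×60+30)
= 1095 - 630 = 465 min
Minus break: 465 - 45 = 420 min
= 7h 0m

7h 0m (420 minutes)


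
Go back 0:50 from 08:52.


08:02

Start: 532 minutes from midnight
Subtract: 50 minutes
Remaining: 532 - 50 = 482
Hours: 8, Minutes: 2


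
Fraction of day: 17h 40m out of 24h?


Total minutes: 17×60 + 40 = 1060
Day = 24×60 = 1440 minutes
Fraction = 1060/1440 ≈ 0.7361
As a percentage: 1060/1440 × 100 ≈ 73.61%

0.7361 (73.61%)


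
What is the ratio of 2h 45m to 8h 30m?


Duration 1: 165 minutes
Duration 2: 510 minutes
Ratio = 165:510
GCD = 15
Simplified = 11:34
As a decimal: 11/34 ≈ 0.32

11:34 (0.32)


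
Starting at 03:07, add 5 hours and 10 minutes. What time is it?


Start: 187 minutes from midnight
Add: 310 minutes
Total: 497 minutes
Hours: 497 ÷ 60 = 8 remainder 17

08:17


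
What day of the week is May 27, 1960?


Zeller's congruence:
q=27, m=5, k=60, j=19
h = (27 + ⌊13×6/5⌋ + 60 + ⌊60/4⌋ + ⌊19/4⌋ - 2×19) mod 7
= (27 + 15 + 60 + 15 + 4 - 38) mod 7
= 83 mod 7 = 6
h=6 → Friday

Friday


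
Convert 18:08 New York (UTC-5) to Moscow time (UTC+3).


02:08 (next day)

Time difference = UTC+3 - UTC-5 = +8 hours
New hour = (18 + 8) mod 24
= 26 mod 24 = 2
Minutes unchanged → 02:08; 26 ≥ 24 → next day


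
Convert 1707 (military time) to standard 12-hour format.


Hour: 17
17 - 12 = 5 → PM

5:07 PM


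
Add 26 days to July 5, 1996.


July 31, 1996

Start: July 5, 1996
Add 26 days
July 5 + 26 = July 31, 1996


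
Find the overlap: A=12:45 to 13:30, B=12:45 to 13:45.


45 minutes

Meeting A: 765-810 (in minutes from midnight)
Meeting B: 765-825
Overlap start = max(765, 765) = 765
Overlap end = min(810, 825) = 810
Overlap = max(0, 810 - 765) = 45 min


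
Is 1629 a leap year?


Rules: divisible by 4 AND (not by 100 OR by 400)
1629 ÷ 4 = 407 remainder 1 → not divisible by 4
Not divisible by 4 → not a leap year

No


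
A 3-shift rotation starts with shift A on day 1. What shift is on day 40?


Shifts: A, B, C
Start: A (index 0)
Day 40: (0 + 40 - 1) mod 3
= 39 mod 3
= 0
Index 0 → shift A

Shift A


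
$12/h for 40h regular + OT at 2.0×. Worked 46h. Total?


Regular: 40h × $12 = $480.00
Overtime: 46 - 40 = 6h
OT pay: 6h × $12 × 2.0 = $144.00
Total = $480.00 + $144.00 = $624.00

$624.00


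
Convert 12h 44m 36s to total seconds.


45876 seconds

Hours: 12 × 3600 = 43200
Minutes: 44 × 60 = 2640
Seconds: 36
Total = 43200 + 2640 + 36 = 45876


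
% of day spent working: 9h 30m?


39.6%

Time: 570 minutes
Day: 1440 minutes
Percentage = (570/1440) × 100 ≈ 39.6%


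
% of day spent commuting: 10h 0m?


41.7%

Time: 600 minutes
Day: 1440 minutes
Percentage = (600/1440) × 100 ≈ 41.7%


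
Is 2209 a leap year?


Rules: divisible by 4 AND (not by 100 OR by 400)
2209 ÷ 4 = 552 remainder 1 → not divisible by 4
Not divisible by 4 → not a leap year

No


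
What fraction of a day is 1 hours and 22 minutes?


0.0569 (5.69%)

Total minutes: 1×60 + 22 = 82
Day = 24×60 = 1440 minutes
Fraction = 82/1440 ≈ 0.0569
As a percentage: 82/1440 × 100 ≈ 5.69%


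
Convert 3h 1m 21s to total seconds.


10881 seconds

Hours: 3 × 3600 = 10800
Minutes: 1 × 60 = 60
Seconds: 21
Total = 10800 + 60 + 21 = 10881


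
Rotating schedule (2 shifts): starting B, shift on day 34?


Shift A

Shifts: A, B
Start: B (index 1)
Day 34: (1 + 34 - 1) mod 2
= 34 mod 2
= 0
Index 0 → shift A


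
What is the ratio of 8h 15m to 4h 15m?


Duration 1: 495 minutes
Duration 2: 255 minutes
Ratio = 495:255
GCD = 15
Simplified = 33:17
As a decimal: 33/17 ≈ 1.94

33:17 (1.94)


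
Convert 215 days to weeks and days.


30 weeks 5 days

Weeks: 215 ÷ 7 = 30 remainder 5


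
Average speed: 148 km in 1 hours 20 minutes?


Distance: 148 km
Time: 1h 20m = 80 min = 80/60 = 4/3 hours
Speed = 148 ÷ (4/3) = 148 × 3 / 4 = 444/4 = 111.0 km/h

111.0 km/h


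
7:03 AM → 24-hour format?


07:03

Input: 7:03 AM
AM hour stays: 7


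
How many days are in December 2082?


31 days

Month: December (month 12)
December has 31 days


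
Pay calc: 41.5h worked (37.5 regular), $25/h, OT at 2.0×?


Regular: 37.5h × $25 = $937.50
Overtime: 41.5 - 37.5 = 4.0h
OT pay: 4.0h × $25 × 2.0 = $200.00
Total = $937.50 + $200.00 = $1137.50

$1137.50


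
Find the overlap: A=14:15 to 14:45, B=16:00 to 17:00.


Meeting A: 855-885 (in minutes from midnight)
Meeting B: 960-1020
Overlap start = max(855, 960) = 960
Overlap end = min(885, 1020) = 885
Overlap = max(0, 885 - 960) = 0 min

0 minutes


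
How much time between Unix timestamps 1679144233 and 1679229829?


Difference = 1679229829 - 1679144233 = 85596 seconds
In hours: 85596 / 3600 ≈ 23.8
In days: 85596 / 86400 ≈ 0.99

85596 seconds (23.8 hours / 0.99 days)


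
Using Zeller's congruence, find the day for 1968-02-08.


Zeller's congruence:
q=8, m=14, k=67, j=19
h = (8 + ⌊13×15/5⌋ + 67 + ⌊67/4⌋ + ⌊19/4⌋ - 2×19) mod 7
= (8 + 39 + 67 + 16 + 4 - 38) mod 7
= 96 mod 7 = 5
h=5 → Thursday

Thursday


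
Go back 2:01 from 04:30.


Start: 270 minutes from midnight
Subtract: 121 minutes
Remaining: 270 - 121 = 149
Hours: 2, Minutes: 29

02:29


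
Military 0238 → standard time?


Hour: 2
2 < 12 → AM

2:38 AM


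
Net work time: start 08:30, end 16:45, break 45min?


7h 30m (450 minutes)

Total time = (16×60+45) - (8×60+30)
= 1005 - 510 = 495 min
Minus break: 495 - 45 = 450 min
= 7h 30m


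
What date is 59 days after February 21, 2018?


Start: February 21, 2018
Add 59 days
February 21 → March 1: 28 - 21 + 1 = 8 days (59 - 8 = 51 left)
March 1 → April 1: 31 - 1 + 1 = 31 days (51 - 31 = 20 left)
April 1 + 20 = April 21, 2018

April 21, 2018


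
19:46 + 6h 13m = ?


01:59 (next day)

Start: 1186 minutes from midnight
Add: 373 minutes
Total: 1559 minutes
Hours: 1559 ÷ 60 = 25 remainder 59
25 ≥ 24 → 25 - 24 = 1 (next day)


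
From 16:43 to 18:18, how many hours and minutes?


1h 35m

End time in minutes: 18×60 + 18 = 1098
Start time in minutes: 16×60 + 43 = 1003
Difference = 1098 - 1003 = 95 minutes
= 1 hours 35 minutes


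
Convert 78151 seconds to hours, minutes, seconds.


21h 42m 31s

Hours: 78151 ÷ 3600 = 21 remainder 2551
Minutes: 2551 ÷ 60 = 42 remainder 31
Seconds: 31


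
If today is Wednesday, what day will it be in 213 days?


Saturday

Start: Wednesday (index 2)
(2 + 213) mod 7
= 215 mod 7
= 5
Index 5 → Saturday


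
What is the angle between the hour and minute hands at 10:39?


Hour hand = 10×30 + 39×0.5 = 319.5°
Minute hand = 39×6 = 234°
Difference = |319.5 - 234| = 85.5°

85.5°


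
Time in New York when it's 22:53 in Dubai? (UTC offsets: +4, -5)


13:53

Time difference = UTC-5 - UTC+4 = -9 hours
New hour = (22 -9) mod 24
= 13 mod 24 = 13
Minutes unchanged → 13:53


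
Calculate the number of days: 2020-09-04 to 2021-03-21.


198 days

From September 4, 2020 to March 21, 2021
Rest of September 2020: 30 - 4 = 26
Full months: October 31, November 30, December 31, January 31, February 2021 28
Days into March 2021: 21
Total = 26 + 31 + 30 + 31 + 31 + 28 + 21 = 198 days


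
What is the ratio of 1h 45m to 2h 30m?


Duration 1: 105 minutes
Duration 2: 150 minutes
Ratio = 105:150
GCD = 15
Simplified = 7:10
As a decimal: 7/10 = 0.70

7:10 (0.70)


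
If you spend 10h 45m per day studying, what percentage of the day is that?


44.8%

Time: 645 minutes
Day: 1440 minutes
Percentage = (645/1440) × 100 ≈ 44.8%


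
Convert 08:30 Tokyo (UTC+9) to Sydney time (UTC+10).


09:30

Time difference = UTC+10 - UTC+9 = +1 hours
New hour = (8 + 1) mod 24
= 9 mod 24 = 9
Minutes unchanged → 09:30


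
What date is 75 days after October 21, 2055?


January 4, 2056

Start: October 21, 2055
Add 75 days
October 21 → November 1: 31 - 21 + 1 = 11 days (75 - 11 = 64 left)
November 1 → December 1: 30 - 1 + 1 = 30 days (64 - 30 = 34 left)
December 1 → January 1: 31 - 1 + 1 = 31 days (34 - 31 = 3 left)
January 1 + 3 = January 4, 2056


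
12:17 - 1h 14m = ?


Start: 737 minutes from midnight
Subtract: 74 minutes
Remaining: 737 - 74 = 663
Hours: 11, Minutes: 3

11:03


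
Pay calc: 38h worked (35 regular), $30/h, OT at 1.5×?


Regular: 35h × $30 = $1050.00
Overtime: 38 - 35 = 3h
OT pay: 3h × $30 × 1.5 = $135.00
Total = $1050.00 + $135.00 = $1185.00

$1185.00


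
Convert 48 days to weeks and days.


Weeks: 48 ÷ 7 = 6 remainder 6

6 weeks 6 days


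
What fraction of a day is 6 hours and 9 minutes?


0.2563 (25.63%)

Total minutes: 6×60 + 9 = 369
Day = 24×60 = 1440 minutes
Fraction = 369/1440 ≈ 0.2563
As a percentage: 369/1440 × 100 ≈ 25.63%


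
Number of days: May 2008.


Month: May (month 5)
May has 31 days

31 days


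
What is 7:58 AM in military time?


Input: 7:58 AM
AM hour stays: 7

07:58


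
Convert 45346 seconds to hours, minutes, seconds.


12h 35m 46s

Hours: 45346 ÷ 3600 = 12 remainder 2146
Minutes: 2146 ÷ 60 = 35 remainder 46
Seconds: 46


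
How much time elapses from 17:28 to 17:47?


End time in minutes: 17×60 + 47 = 1067
Start time in minutes: 17×60 + 28 = 1048
Difference = 1067 - 1048 = 19 minutes
= 0 hours 19 minutes

0h 19m


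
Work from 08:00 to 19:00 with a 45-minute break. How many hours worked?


Total time = (19×60+0) - (8×60+0)
= 1140 - 480 = 660 min
Minus break: 660 - 45 = 615 min
= 10h 15m

10h 15m (615 minutes)


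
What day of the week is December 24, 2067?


Zeller's congruence:
q=24, m=12, k=67, j=20
h = (24 + ⌊13×13/5⌋ + 67 + ⌊67/4⌋ + ⌊20/4⌋ - 2×20) mod 7
= (24 + 33 + 67 + 16 + 5 - 40) mod 7
= 105 mod 7 = 0
h=0 → Saturday

Saturday


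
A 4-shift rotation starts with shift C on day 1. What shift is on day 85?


Shifts: A, B, C, D
Start: C (index 2)
Day 85: (2 + 85 - 1) mod 4
= 86 mod 4
= 2
Index 2 → shift C

Shift C


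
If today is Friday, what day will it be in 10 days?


Start: Friday (index 4)
(4 + 10) mod 7
= 14 mod 7
= 0
Index 0 → Monday

Monday


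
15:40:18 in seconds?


56418 seconds

Hours: 15 × 3600 = 54000
Minutes: 40 × 60 = 2400
Seconds: 18
Total = 54000 + 2400 + 18 = 56418


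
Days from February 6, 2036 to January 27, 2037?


356 days

From February 6, 2036 to January 27, 2037
Rest of February 2036: 29 - 6 = 23
Full months: March 31, April 30, May 31, June 30, July 31, August 31, September 30, October 31, November 30, December 31
Days into January 2037: 27
Total = 23 + 31 + 30 + 31 + 30 + 31 + 31 + 30 + 31 + 30 + 31 + 27 = 356 days


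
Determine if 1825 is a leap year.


Rules: divisible by 4 AND (not by 100 OR by 400)
1825 ÷ 4 = 456 remainder 1 → not divisible by 4
Not divisible by 4 → not a leap year

No


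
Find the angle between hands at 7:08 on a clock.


Hour hand = 7×30 + 8×0.5 = 214.0°
Minute hand = 8×6 = 48°
Difference = |214.0 - 48| = 166.0°

166.0°


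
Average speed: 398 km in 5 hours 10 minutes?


77.0 km/h

Distance: 398 km
Time: 5h 10m = 310 min = 310/60 = 31/6 hours
Speed = 398 ÷ (31/6) = 398 × 6 / 31 = 2388/31 ≈ 77.0 km/h


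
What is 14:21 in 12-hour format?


2:21 PM

Hour: 14
14 - 12 = 2 → PM


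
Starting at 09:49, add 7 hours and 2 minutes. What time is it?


Start: 589 minutes from midnight
Add: 422 minutes
Total: 1011 minutes
Hours: 1011 ÷ 60 = 16 remainder 51

16:51


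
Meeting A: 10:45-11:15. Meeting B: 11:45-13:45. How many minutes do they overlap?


0 minutes

Meeting A: 645-675 (in minutes from midnight)
Meeting B: 705-825
Overlap start = max(645, 705) = 705
Overlap end = min(675, 825) = 675
Overlap = max(0, 675 - 705) = 0 min


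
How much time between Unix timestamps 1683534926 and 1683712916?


Difference = 1683712916 - 1683534926 = 177990 seconds
In hours: 177990 / 3600 ≈ 49.4
In days: 177990 / 86400 ≈ 2.06

177990 seconds (49.4 hours / 2.06 days)


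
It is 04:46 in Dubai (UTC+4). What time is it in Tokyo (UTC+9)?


Time difference = UTC+9 - UTC+4 = +5 hours
New hour = (4 + 5) mod 24
= 9 mod 24 = 9
Minutes unchanged → 09:46

09:46


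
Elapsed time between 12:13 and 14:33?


End time in minutes: 14×60 + 33 = 873
Start time in minutes: 12×60 + 13 = 733
Difference = 873 - 733 = 140 minutes
= 2 hours 20 minutes

2h 20m


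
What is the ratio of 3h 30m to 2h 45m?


Duration 1: 210 minutes
Duration 2: 165 minutes
Ratio = 210:165
GCD = 15
Simplified = 14:11
As a decimal: 14/11 ≈ 1.27

14:11 (1.27)


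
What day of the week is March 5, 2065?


Zeller's congruence:
q=5, m=3, k=65, j=20
h = (5 + ⌊13×4/5⌋ + 65 + ⌊65/4⌋ + ⌊20/4⌋ - 2×20) mod 7
= (5 + 10 + 65 + 16 + 5 - 40) mod 7
= 61 mod 7 = 5
h=5 → Thursday

Thursday


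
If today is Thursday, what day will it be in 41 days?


Start: Thursday (index 3)
(3 + 41) mod 7
= 44 mod 7
= 2
Index 2 → Wednesday

Wednesday


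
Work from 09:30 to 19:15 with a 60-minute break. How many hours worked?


8h 45m (525 minutes)

Total time = (19×60+15) - (9×60+30)
= 1155 - 570 = 585 min
Minus break: 585 - 60 = 525 min
= 8h 45m


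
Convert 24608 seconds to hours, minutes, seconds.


6h 50m 8s

Hours: 24608 ÷ 3600 = 6 remainder 3008
Minutes: 3008 ÷ 60 = 50 remainder 8
Seconds: 8


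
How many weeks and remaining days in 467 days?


66 weeks 5 days

Weeks: 467 ÷ 7 = 66 remainder 5


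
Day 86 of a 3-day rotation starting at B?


Shifts: A, B, C
Start: B (index 1)
Day 86: (1 + 86 - 1) mod 3
= 86 mod 3
= 2
Index 2 → shift C

Shift C


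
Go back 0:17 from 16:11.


Start: 971 minutes from midnight
Subtract: 17 minutes
Remaining: 971 - 17 = 954
Hours: 15, Minutes: 54

15:54


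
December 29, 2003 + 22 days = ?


Start: December 29, 2003
Add 22 days
December 29 → January 1: 31 - 29 + 1 = 3 days (22 - 3 = 19 left)
January 1 + 19 = January 20, 2004

January 20, 2004


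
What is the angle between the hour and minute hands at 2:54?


Hour hand = 2×30 + 54×0.5 = 87.0°
Minute hand = 54×6 = 324°
Difference = |87.0 - 324| = 237.0°
Since > 180°: 360 - 237.0 = 123.0°

123.0°


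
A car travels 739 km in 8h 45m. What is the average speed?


Distance: 739 km
Time: 8h 45m = 525 min = 525/60 = 35/4 hours
Speed = 739 ÷ (35/4) = 739 × 4 / 35 = 2956/35 ≈ 84.5 km/h

84.5 km/h


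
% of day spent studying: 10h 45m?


44.8%

Time: 645 minutes
Day: 1440 minutes
Percentage = (645/1440) × 100 ≈ 44.8%


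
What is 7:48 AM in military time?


Input: 7:48 AM
AM hour stays: 7

07:48


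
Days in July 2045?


Month: July (month 7)
July has 31 days

31 days


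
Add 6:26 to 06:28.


12:54

Start: 388 minutes from midnight
Add: 386 minutes
Total: 774 minutes
Hours: 774 ÷ 60 = 12 remainder 54


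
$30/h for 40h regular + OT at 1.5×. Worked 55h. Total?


Regular: 40h × $30 = $1200.00
Overtime: 55 - 40 = 15h
OT pay: 15h × $30 × 1.5 = $675.00
Total = $1200.00 + $675.00 = $1875.00

$1875.00


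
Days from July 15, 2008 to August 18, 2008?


From July 15, 2008 to August 18, 2008
Rest of July 2008: 31 - 15 = 16
Days into August 2008: 18
Total = 16 + 18 = 34 days

34 days


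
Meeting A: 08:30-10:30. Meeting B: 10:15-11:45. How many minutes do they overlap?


15 minutes

Meeting A: 510-630 (in minutes from midnight)
Meeting B: 615-705
Overlap start = max(510, 615) = 615
Overlap end = min(630, 705) = 630
Overlap = max(0, 630 - 615) = 15 min


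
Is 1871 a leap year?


No

Rules: divisible by 4 AND (not by 100 OR by 400)
1871 ÷ 4 = 467 remainder 3 → not divisible by 4
Not divisible by 4 → not a leap year


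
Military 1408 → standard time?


2:08 PM

Hour: 14
14 - 12 = 2 → PM


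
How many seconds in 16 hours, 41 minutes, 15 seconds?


60075 seconds

Hours: 16 × 3600 = 57600
Minutes: 41 × 60 = 2460
Seconds: 15
Total = 57600 + 2460 + 15 = 60075


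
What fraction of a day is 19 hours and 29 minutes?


Total minutes: 19×60 + 29 = 1169
Day = 24×60 = 1440 minutes
Fraction = 1169/1440 ≈ 0.8118
As a percentage: 1169/1440 × 100 ≈ 81.18%

0.8118 (81.18%)


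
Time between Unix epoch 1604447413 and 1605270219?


822806 seconds (228.6 hours / 9.52 days)

Difference = 1605270219 - 1604447413 = 822806 seconds
In hours: 822806 / 3600 ≈ 228.6
In days: 822806 / 86400 ≈ 9.52


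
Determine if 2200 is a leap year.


Rules: divisible by 4 AND (not by 100 OR by 400)
2200 ÷ 4 = 550 exactly → divisible by 4
2200 ÷ 100 = 22 exactly → divisible by 100
2200 ÷ 400 = 5 remainder 200 → not divisible by 400
Divisible by 100 but not by 400 → not a leap year

No


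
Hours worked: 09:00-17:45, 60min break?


Total time = (17×60+45) - (9×60+0)
= 1065 - 540 = 525 min
Minus break: 525 - 60 = 465 min
= 7h 45m

7h 45m (465 minutes)


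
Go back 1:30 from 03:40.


02:10

Start: 220 minutes from midnight
Subtract: 90 minutes
Remaining: 220 - 90 = 130
Hours: 2, Minutes: 10


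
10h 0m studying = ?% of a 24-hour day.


41.7%

Time: 600 minutes
Day: 1440 minutes
Percentage = (600/1440) × 100 ≈ 41.7%


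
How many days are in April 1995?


30 days

Month: April (month 4)
April has 30 days


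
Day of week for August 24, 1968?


Zeller's congruence:
q=24, m=8, k=68, j=19
h = (24 + ⌊13×9/5⌋ + 68 + ⌊68/4⌋ + ⌊19/4⌋ - 2×19) mod 7
= (24 + 23 + 68 + 17 + 4 - 38) mod 7
= 98 mod 7 = 0
h=0 → Saturday

Saturday


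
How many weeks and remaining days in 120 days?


Weeks: 120 ÷ 7 = 17 remainder 1

17 weeks 1 days


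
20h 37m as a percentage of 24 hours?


0.8590 (85.90%)

Total minutes: 20×60 + 37 = 1237
Day = 24×60 = 1440 minutes
Fraction = 1237/1440 ≈ 0.8590
As a percentage: 1237/1440 × 100 ≈ 85.90%


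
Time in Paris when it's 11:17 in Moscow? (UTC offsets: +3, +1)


09:17

Time difference = UTC+1 - UTC+3 = -2 hours
New hour = (11 -2) mod 24
= 9 mod 24 = 9
Minutes unchanged → 09:17


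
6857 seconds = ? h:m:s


Hours: 6857 ÷ 3600 = 1 remainder 3257
Minutes: 3257 ÷ 60 = 54 remainder 17
Seconds: 17

1h 54m 17s


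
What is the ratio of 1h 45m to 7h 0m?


1:4 (0.25)

Duration 1: 105 minutes
Duration 2: 420 minutes
Ratio = 105:420
GCD = 105
Simplified = 1:4
As a decimal: 1/4 = 0.25


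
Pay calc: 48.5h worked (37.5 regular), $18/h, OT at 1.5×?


$972.00

Regular: 37.5h × $18 = $675.00
Overtime: 48.5 - 37.5 = 11.0h
OT pay: 11.0h × $18 × 1.5 = $297.00
Total = $675.00 + $297.00 = $972.00


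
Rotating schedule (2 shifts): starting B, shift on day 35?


Shift B

Shifts: A, B
Start: B (index 1)
Day 35: (1 + 35 - 1) mod 2
= 35 mod 2
= 1
Index 1 → shift B


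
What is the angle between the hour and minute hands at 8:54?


Hour hand = 8×30 + 54×0.5 = 267.0°
Minute hand = 54×6 = 324°
Difference = |267.0 - 324| = 57.0°

57.0°


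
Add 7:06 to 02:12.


09:18

Start: 132 minutes from midnight
Add: 426 minutes
Total: 558 minutes
Hours: 558 ÷ 60 = 9 remainder 18


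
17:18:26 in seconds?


62306 seconds

Hours: 17 × 3600 = 61200
Minutes: 18 × 60 = 1080
Seconds: 26
Total = 61200 + 1080 + 26 = 62306


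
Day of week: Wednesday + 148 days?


Thursday

Start: Wednesday (index 2)
(2 + 148) mod 7
= 150 mod 7
= 3
Index 3 → Thursday


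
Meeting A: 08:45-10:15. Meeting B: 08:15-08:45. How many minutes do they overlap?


Meeting A: 525-615 (in minutes from midnight)
Meeting B: 495-525
Overlap start = max(525, 495) = 525
Overlap end = min(615, 525) = 525
Overlap = max(0, 525 - 525) = 0 min

0 minutes


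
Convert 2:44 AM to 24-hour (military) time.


Input: 2:44 AM
AM hour stays: 2

02:44


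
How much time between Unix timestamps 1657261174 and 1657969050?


Difference = 1657969050 - 1657261174 = 707876 seconds
In hours: 707876 / 3600 ≈ 196.6
In days: 707876 / 86400 ≈ 8.19

707876 seconds (196.6 hours / 8.19 days)


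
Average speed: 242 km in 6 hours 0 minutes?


Distance: 242 km
Time: 6 hours
Speed = 242 / 6 ≈ 40.3 km/h

40.3 km/h


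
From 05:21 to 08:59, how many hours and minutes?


End time in minutes: 8×60 + 59 = 539
Start time in minutes: 5×60 + 21 = 321
Difference = 539 - 321 = 218 minutes
= 3 hours 38 minutes

3h 38m


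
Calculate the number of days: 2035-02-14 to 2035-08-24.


From February 14, 2035 to August 24, 2035
Rest of February 2035: 28 - 14 = 14
Full months: March 31, April 30, May 31, June 30, July 31
Days into August 2035: 24
Total = 14 + 31 + 30 + 31 + 30 + 31 + 24 = 191 days

191 days


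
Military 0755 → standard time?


7:55 AM

Hour: 7
7 < 12 → AM


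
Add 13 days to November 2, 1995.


Start: November 2, 1995
Add 13 days
November 2 + 13 = November 15, 1995

November 15, 1995


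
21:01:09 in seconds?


Hours: 21 × 3600 = 75600
Minutes: 1 × 60 = 60
Seconds: 9
Total = 75600 + 60 + 9 = 75669

75669 seconds


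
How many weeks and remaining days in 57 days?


Weeks: 57 ÷ 7 = 8 remainder 1

8 weeks 1 days


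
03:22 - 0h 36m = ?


02:46

Start: 202 minutes from midnight
Subtract: 36 minutes
Remaining: 202 - 36 = 166
Hours: 2, Minutes: 46


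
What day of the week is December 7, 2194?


Zeller's congruence:
q=7, m=12, k=94, j=21
h = (7 + ⌊13×13/5⌋ + 94 + ⌊94/4⌋ + ⌊21/4⌋ - 2×21) mod 7
= (7 + 33 + 94 + 23 + 5 - 42) mod 7
= 120 mod 7 = 1
h=1 → Sunday

Sunday


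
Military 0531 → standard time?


Hour: 5
5 < 12 → AM

5:31 AM


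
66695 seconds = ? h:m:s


18h 31m 35s

Hours: 66695 ÷ 3600 = 18 remainder 1895
Minutes: 1895 ÷ 60 = 31 remainder 35
Seconds: 35


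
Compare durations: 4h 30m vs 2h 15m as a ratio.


Duration 1: 270 minutes
Duration 2: 135 minutes
Ratio = 270:135
GCD = 135
Simplified = 2:1
As a decimal: 2/1 = 2.00

2:1 (2.00)


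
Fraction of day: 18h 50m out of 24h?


0.7847 (78.47%)

Total minutes: 18×60 + 50 = 1130
Day = 24×60 = 1440 minutes
Fraction = 1130/1440 ≈ 0.7847
As a percentage: 1130/1440 × 100 ≈ 78.47%


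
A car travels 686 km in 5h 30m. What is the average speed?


124.7 km/h

Distance: 686 km
Time: 5h 30m = 330 min = 330/60 = 11/2 hours
Speed = 686 ÷ (11/2) = 686 × 2 / 11 = 1372/11 ≈ 124.7 km/h


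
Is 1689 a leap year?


Rules: divisible by 4 AND (not by 100 OR by 400)
1689 ÷ 4 = 422 remainder 1 → not divisible by 4
Not divisible by 4 → not a leap year

No


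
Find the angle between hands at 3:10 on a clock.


35.0°

Hour hand = 3×30 + 10×0.5 = 95.0°
Minute hand = 10×6 = 60°
Difference = |95.0 - 60| = 35.0°


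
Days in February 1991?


Month: February (month 2)
February: 28 or 29 (leap year)
1991 leap year? No

28 days


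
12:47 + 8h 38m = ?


Start: 767 minutes from midnight
Add: 518 minutes
Total: 1285 minutes
Hours: 1285 ÷ 60 = 21 remainder 25

21:25


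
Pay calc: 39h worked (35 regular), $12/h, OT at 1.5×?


$492.00

Regular: 35h × $12 = $420.00
Overtime: 39 - 35 = 4h
OT pay: 4h × $12 × 1.5 = $72.00
Total = $420.00 + $72.00 = $492.00


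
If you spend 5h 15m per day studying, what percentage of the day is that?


Time: 315 minutes
Day: 1440 minutes
Percentage = (315/1440) × 100 ≈ 21.9%

21.9%


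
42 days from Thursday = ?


Thursday

Start: Thursday (index 3)
(3 + 42) mod 7
= 45 mod 7
= 3
Index 3 → Thursday


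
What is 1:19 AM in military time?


01:19

Input: 1:19 AM
AM hour stays: 1


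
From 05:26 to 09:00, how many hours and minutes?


3h 34m

End time in minutes: 9×60 + 0 = 540
Start time in minutes: 5×60 + 26 = 326
Difference = 540 - 326 = 214 minutes
= 3 hours 34 minutes


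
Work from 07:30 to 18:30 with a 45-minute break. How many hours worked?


10h 15m (615 minutes)

Total time = (18×60+30) - (7×60+30)
= 1110 - 450 = 660 min
Minus break: 660 - 45 = 615 min
= 10h 15m


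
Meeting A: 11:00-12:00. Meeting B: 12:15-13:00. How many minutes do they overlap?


Meeting A: 660-720 (in minutes from midnight)
Meeting B: 735-780
Overlap start = max(660, 735) = 735
Overlap end = min(720, 780) = 720
Overlap = max(0, 720 - 735) = 0 min

0 minutes


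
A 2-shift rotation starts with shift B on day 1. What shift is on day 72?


Shifts: A, B
Start: B (index 1)
Day 72: (1 + 72 - 1) mod 2
= 72 mod 2
= 0
Index 0 → shift A

Shift A


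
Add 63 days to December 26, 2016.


Start: December 26, 2016
Add 63 days
December 26 → January 1: 31 - 26 + 1 = 6 days (63 - 6 = 57 left)
January 1 → February 1: 31 - 1 + 1 = 31 days (57 - 31 = 26 left)
February 1 + 26 = February 27, 2017

February 27, 2017


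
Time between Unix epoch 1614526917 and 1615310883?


783966 seconds (217.8 hours / 9.07 days)

Difference = 1615310883 - 1614526917 = 783966 seconds
In hours: 783966 / 3600 ≈ 217.8
In days: 783966 / 86400 ≈ 9.07


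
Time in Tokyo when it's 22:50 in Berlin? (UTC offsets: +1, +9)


06:50 (next day)

Time difference = UTC+9 - UTC+1 = +8 hours
New hour = (22 + 8) mod 24
= 30 mod 24 = 6
Minutes unchanged → 06:50; 30 ≥ 24 → next day


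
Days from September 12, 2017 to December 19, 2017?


98 days

From September 12, 2017 to December 19, 2017
Rest of September 2017: 30 - 12 = 18
Full months: October 31, November 30
Days into December 2017: 19
Total = 18 + 31 + 30 + 19 = 98 days


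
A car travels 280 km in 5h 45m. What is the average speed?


48.7 km/h

Distance: 280 km
Time: 5h 45m = 345 min = 345/60 = 23/4 hours
Speed = 280 ÷ (23/4) = 280 × 4 / 23 = 1120/23 ≈ 48.7 km/h


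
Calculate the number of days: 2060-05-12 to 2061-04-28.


From May 12, 2060 to April 28, 2061
Rest of May 2060: 31 - 12 = 19
Full months: June 30, July 31, August 31, September 30, October 31, November 30, December 31, January 31, February 2061 28, March 31
Days into April 2061: 28
Total = 19 + 30 + 31 + 31 + 30 + 31 + 30 + 31 + 31 + 28 + 31 + 28 = 351 days

351 days


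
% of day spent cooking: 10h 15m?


42.7%

Time: 615 minutes
Day: 1440 minutes
Percentage = (615/1440) × 100 ≈ 42.7%


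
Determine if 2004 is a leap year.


Rules: divisible by 4 AND (not by 100 OR by 400)
2004 ÷ 4 = 501 exactly → divisible by 4
2004 ÷ 100 = 20 remainder 4 → not divisible by 100
Divisible by 4 but not by 100 → leap year

Yes


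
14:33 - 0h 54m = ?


13:39

Start: 873 minutes from midnight
Subtract: 54 minutes
Remaining: 873 - 54 = 819
Hours: 13, Minutes: 39


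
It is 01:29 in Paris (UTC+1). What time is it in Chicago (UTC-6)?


Time difference = UTC-6 - UTC+1 = -7 hours
New hour = (1 -7) mod 24
= -6 mod 24 = 18
Minutes unchanged → 18:29; -6 < 0 → previous day

18:29 (previous day)


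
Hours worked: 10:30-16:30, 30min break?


Total time = (16×60+30) - (10×60+30)
= 990 - 630 = 360 min
Minus break: 360 - 30 = 330 min
= 5h 30m

5h 30m (330 minutes)


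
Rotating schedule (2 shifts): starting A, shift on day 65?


Shift A

Shifts: A, B
Start: A (index 0)
Day 65: (0 + 65 - 1) mod 2
= 64 mod 2
= 0
Index 0 → shift A


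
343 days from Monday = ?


Start: Monday (index 0)
(0 + 343) mod 7
= 343 mod 7
= 0
Index 0 → Monday

Monday


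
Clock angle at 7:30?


Hour hand = 7×30 + 30×0.5 = 225.0°
Minute hand = 30×6 = 180°
Difference = |225.0 - 180| = 45.0°

45.0°


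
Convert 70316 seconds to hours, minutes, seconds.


Hours: 70316 ÷ 3600 = 19 remainder 1916
Minutes: 1916 ÷ 60 = 31 remainder 56
Seconds: 56

19h 31m 56s


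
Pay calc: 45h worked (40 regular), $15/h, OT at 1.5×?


Regular: 40h × $15 = $600.00
Overtime: 45 - 40 = 5h
OT pay: 5h × $15 × 1.5 = $112.50
Total = $600.00 + $112.50 = $712.50

$712.50


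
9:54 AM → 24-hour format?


Input: 9:54 AM
AM hour stays: 9

09:54


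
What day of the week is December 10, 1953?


Thursday

Zeller's congruence:
q=10, m=12, k=53, j=19
h = (10 + ⌊13×13/5⌋ + 53 + ⌊53/4⌋ + ⌊19/4⌋ - 2×19) mod 7
= (10 + 33 + 53 + 13 + 4 - 38) mod 7
= 75 mod 7 = 5
h=5 → Thursday


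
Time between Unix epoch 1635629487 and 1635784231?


Difference = 1635784231 - 1635629487 = 154744 seconds
In hours: 154744 / 3600 ≈ 43.0
In days: 154744 / 86400 ≈ 1.79

154744 seconds (43.0 hours / 1.79 days)


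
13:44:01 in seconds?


Hours: 13 × 3600 = 46800
Minutes: 44 × 60 = 2640
Seconds: 1
Total = 46800 + 2640 + 1 = 49441

49441 seconds


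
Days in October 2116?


Month: October (month 10)
October has 31 days

31 days


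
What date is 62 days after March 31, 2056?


Start: March 31, 2056
Add 62 days
March 31 → April 1: 31 - 31 + 1 = 1 days (62 - 1 = 61 left)
April 1 → May 1: 30 - 1 + 1 = 30 days (61 - 30 = 31 left)
May 1 → June 1: 31 - 1 + 1 = 31 days (31 - 31 = 0 left)
Land exactly on June 1, 2056

June 1, 2056


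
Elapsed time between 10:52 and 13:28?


2h 36m

End time in minutes: 13×60 + 28 = 808
Start time in minutes: 10×60 + 52 = 652
Difference = 808 - 652 = 156 minutes
= 2 hours 36 minutes


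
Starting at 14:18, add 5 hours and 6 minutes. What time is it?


Start: 858 minutes from midnight
Add: 306 minutes
Total: 1164 minutes
Hours: 1164 ÷ 60 = 19 remainder 24

19:24


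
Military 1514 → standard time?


3:14 PM

Hour: 15
15 - 12 = 3 → PM


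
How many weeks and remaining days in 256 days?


36 weeks 4 days

Weeks: 256 ÷ 7 = 36 remainder 4


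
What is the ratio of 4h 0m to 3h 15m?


16:13 (1.23)

Duration 1: 240 minutes
Duration 2: 195 minutes
Ratio = 240:195
GCD = 15
Simplified = 16:13
As a decimal: 16/13 ≈ 1.23


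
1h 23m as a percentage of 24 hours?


0.0576 (5.76%)

Total minutes: 1×60 + 23 = 83
Day = 24×60 = 1440 minutes
Fraction = 83/1440 ≈ 0.0576
As a percentage: 83/1440 × 100 ≈ 5.76%


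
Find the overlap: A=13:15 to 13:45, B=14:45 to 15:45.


Meeting A: 795-825 (in minutes from midnight)
Meeting B: 885-945
Overlap start = max(795, 885) = 885
Overlap end = min(825, 945) = 825
Overlap = max(0, 825 - 885) = 0 min

0 minutes


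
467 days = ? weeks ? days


66 weeks 5 days

Weeks: 467 ÷ 7 = 66 remainder 5


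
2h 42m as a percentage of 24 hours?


0.1125 (11.25%)

Total minutes: 2×60 + 42 = 162
Day = 24×60 = 1440 minutes
Fraction = 162/1440 = 0.1125
As a percentage: 162/1440 × 100 = 11.25%


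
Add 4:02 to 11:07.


15:09

Start: 667 minutes from midnight
Add: 242 minutes
Total: 909 minutes
Hours: 909 ÷ 60 = 15 remainder 9


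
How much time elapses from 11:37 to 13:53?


2h 16m

End time in minutes: 13×60 + 53 = 833
Start time in minutes: 11×60 + 37 = 697
Difference = 833 - 697 = 136 minutes
= 2 hours 16 minutes


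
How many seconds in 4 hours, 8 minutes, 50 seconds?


Hours: 4 × 3600 = 14400
Minutes: 8 × 60 = 480
Seconds: 50
Total = 14400 + 480 + 50 = 14930

14930 seconds


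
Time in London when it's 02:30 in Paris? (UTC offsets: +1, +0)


Time difference = UTC+0 - UTC+1 = -1 hours
New hour = (2 -1) mod 24
= 1 mod 24 = 1
Minutes unchanged → 01:30

01:30


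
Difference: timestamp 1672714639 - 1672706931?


7708 seconds (2.1 hours / 0.09 days)

Difference = 1672714639 - 1672706931 = 7708 seconds
In hours: 7708 / 3600 ≈ 2.1
In days: 7708 / 86400 ≈ 0.09


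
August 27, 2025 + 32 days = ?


September 28, 2025

Start: August 27, 2025
Add 32 days
August 27 → September 1: 31 - 27 + 1 = 5 days (32 - 5 = 27 left)
September 1 + 27 = September 28, 2025


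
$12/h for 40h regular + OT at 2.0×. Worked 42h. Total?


Regular: 40h × $12 = $480.00
Overtime: 42 - 40 = 2h
OT pay: 2h × $12 × 2.0 = $48.00
Total = $480.00 + $48.00 = $528.00

$528.00
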